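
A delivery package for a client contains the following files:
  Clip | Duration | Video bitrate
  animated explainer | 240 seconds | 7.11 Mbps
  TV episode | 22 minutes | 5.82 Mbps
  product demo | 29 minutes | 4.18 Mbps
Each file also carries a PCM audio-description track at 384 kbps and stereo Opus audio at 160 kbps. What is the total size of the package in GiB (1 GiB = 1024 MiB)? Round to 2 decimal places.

2.15 GiB

Audio total: 384 + 160 = 544 kbps = 0.544 Mbps.
animated explainer: 7.654 Mbps × 240 s = 1837.0 Mb
TV episode: 6.364 Mbps × 1320 s = 8400.5 Mb
product demo: 4.724 Mbps × 1740 s = 8219.8 Mb
Total: 18457.2 Mb = 2307.2 MB.
= 2.149 GiB.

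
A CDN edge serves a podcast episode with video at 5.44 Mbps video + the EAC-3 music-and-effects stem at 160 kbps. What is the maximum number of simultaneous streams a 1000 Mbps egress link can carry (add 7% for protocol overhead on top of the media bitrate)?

Audio: 160 kbps = 0.160 Mbps.
Per-viewer media rate: 5.600 Mbps.
On the wire with 7% overhead: 5.992 Mbps.
1000 Mbps = 1,000 Mbps; 1,000 / 5.992 = 166.89 → 166 viewers.

166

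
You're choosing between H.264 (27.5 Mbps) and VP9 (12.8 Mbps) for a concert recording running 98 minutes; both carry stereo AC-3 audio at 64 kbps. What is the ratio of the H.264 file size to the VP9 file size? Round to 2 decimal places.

2.14

98 min = 5880 s
Audio: 64 kbps = 0.064 Mbps.
H.264: 27.564 Mbps × 5880 s = 162076.3 Mb = 18.868 GiB.
VP9: 12.864 Mbps × 5880 s = 75640.3 Mb = 8.806 GiB.
Ratio: 18.868 / 8.806 = 2.143.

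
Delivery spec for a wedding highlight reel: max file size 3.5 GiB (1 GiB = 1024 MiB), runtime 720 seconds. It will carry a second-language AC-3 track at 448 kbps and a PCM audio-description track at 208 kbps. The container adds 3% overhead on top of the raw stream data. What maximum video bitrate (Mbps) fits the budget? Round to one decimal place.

39.9 Mbps

Budget: 3.5 GiB = 30064.8 Mb.
Stream payload after overhead: 30064.8 / 1.03 = 29189.1 Mb.
Total bitrate budget: 29189.1 Mb / 720 s = 40.540 Mbps.
Audio total: 448 + 208 = 656 kbps = 0.656 Mbps.
Video: 40.540 − 0.656 = 39.884 Mbps.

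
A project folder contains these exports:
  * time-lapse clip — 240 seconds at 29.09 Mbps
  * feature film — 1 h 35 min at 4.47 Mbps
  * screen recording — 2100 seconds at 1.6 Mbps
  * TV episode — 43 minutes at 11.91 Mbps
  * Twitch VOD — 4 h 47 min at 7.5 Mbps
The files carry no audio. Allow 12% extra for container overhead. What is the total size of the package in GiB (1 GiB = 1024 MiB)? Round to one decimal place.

time-lapse clip: 29.090 Mbps × 240 s × 1.12 = 7819.4 Mb
feature film: 4.470 Mbps × 5700 s × 1.12 = 28536.5 Mb
screen recording: 1.600 Mbps × 2100 s × 1.12 = 3763.2 Mb
TV episode: 11.910 Mbps × 2580 s × 1.12 = 34415.1 Mb
Twitch VOD: 7.500 Mbps × 17220 s × 1.12 = 144648.0 Mb
Total: 219182.2 Mb = 27397.8 MB.
= 25.52 GiB.

25.5 GiB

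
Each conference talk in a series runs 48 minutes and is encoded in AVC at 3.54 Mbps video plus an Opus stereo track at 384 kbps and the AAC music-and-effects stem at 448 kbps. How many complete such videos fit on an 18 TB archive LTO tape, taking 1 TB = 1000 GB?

11436

48 min = 2880 s
Audio total: 384 + 448 = 832 kbps = 0.832 Mbps.
Total bitrate: 4.372 Mbps.
Per item: 4.372 Mbps × 2880 s = 12,591 Mb = 1,574 MB.
Capacity: 18 TB = 144,000,000 Mb; 11436.41 items → 11436 complete.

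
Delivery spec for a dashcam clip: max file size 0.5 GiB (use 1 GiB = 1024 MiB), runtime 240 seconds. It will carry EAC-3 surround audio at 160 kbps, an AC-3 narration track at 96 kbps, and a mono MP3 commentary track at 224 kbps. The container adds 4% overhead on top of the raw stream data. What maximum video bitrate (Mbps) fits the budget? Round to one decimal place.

Budget: 0.5 GiB = 4295.0 Mb.
Stream payload after overhead: 4295.0 / 1.04 = 4129.8 Mb.
Total bitrate budget: 4129.8 Mb / 240 s = 17.207 Mbps.
Audio total: 160 + 96 + 224 = 480 kbps = 0.480 Mbps.
Video: 17.207 − 0.480 = 16.727 Mbps.

16.7 Mbps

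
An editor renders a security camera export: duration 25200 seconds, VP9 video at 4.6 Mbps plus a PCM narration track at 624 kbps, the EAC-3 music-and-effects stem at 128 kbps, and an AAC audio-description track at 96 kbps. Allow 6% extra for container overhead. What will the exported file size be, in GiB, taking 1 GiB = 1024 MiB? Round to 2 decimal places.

16.94 GiB

Audio total: 624 + 128 + 96 = 848 kbps = 0.848 Mbps.
Total bitrate: 4.6 + 0.848 = 5.448 Mbps.
Stream data: 5.448 Mbps × 25200 s = 137289.6 Mb.
With 6% container overhead: ×1.06.
145,527 Mb = 18,190,872,000 bytes ÷ 1,073,741,824 = 16.94 GiB.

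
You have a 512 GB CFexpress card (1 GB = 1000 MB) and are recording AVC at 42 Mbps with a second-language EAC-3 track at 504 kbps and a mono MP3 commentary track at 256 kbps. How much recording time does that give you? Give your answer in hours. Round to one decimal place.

Audio total: 504 + 256 = 760 kbps = 0.760 Mbps.
Total bitrate: 42 + 0.760 = 42.760 Mbps.
Capacity: 512 GB = 4,096,000 Mb.
Recording time: 4,096,000 / 42.760 = 95,790 s ≈ 26.6 hours.

26.6 hours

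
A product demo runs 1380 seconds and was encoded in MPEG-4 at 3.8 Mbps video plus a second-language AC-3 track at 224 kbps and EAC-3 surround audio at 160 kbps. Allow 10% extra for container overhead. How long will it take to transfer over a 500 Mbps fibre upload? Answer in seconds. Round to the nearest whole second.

13 seconds

Audio total: 224 + 160 = 384 kbps = 0.384 Mbps.
Total bitrate: 4.184 Mbps.
File: 4.184 Mbps × 1380 s = 5773.9 Mb.
With 10% container overhead: ×1.10. → 6351.3 Mb.
At 500 Mbps: 6351.3 / 500 = 12.7 s ≈ 12.7 seconds.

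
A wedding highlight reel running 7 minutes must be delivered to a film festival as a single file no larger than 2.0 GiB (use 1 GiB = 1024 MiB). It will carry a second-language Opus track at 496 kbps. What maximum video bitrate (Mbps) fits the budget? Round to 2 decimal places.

40.41 Mbps

Budget: 2.0 GiB = 17179.9 Mb.
7 min = 420 s
Total bitrate budget: 17179.9 Mb / 420 s = 40.904 Mbps.
Audio: 496 kbps = 0.496 Mbps.
Video: 40.904 − 0.496 = 40.408 Mbps.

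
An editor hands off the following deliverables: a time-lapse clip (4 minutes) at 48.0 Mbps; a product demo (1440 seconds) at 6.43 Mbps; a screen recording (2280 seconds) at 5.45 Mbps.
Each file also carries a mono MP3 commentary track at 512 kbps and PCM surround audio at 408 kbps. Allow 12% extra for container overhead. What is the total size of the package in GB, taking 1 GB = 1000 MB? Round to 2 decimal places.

5.16 GB

Audio total: 512 + 408 = 920 kbps = 0.920 Mbps.
time-lapse clip: 48.920 Mbps × 240 s × 1.12 = 13149.7 Mb
product demo: 7.350 Mbps × 1440 s × 1.12 = 11854.1 Mb
screen recording: 6.370 Mbps × 2280 s × 1.12 = 16266.4 Mb
Total: 41270.2 Mb = 5158.8 MB.
= 5.159 GB.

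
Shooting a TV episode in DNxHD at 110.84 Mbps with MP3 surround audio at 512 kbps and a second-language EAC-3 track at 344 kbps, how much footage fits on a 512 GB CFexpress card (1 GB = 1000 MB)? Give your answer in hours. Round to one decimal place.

10.2 hours

Audio total: 512 + 344 = 856 kbps = 0.856 Mbps.
Total bitrate: 110.84 + 0.856 = 111.696 Mbps.
Capacity: 512 GB = 4,096,000 Mb.
Recording time: 4,096,000 / 111.696 = 36,671 s ≈ 10.2 hours.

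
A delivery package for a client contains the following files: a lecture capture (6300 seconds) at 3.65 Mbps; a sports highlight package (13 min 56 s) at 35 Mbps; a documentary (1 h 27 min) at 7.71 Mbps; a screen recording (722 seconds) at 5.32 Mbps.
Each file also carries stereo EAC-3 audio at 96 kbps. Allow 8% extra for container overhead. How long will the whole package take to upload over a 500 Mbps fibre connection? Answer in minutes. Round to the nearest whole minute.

4 minutes

Audio: 96 kbps = 0.096 Mbps.
lecture capture: 3.746 Mbps × 6300 s × 1.08 = 25487.8 Mb
sports highlight package: 35.096 Mbps × 836 s × 1.08 = 31687.5 Mb
documentary: 7.806 Mbps × 5220 s × 1.08 = 44007.1 Mb
screen recording: 5.416 Mbps × 722 s × 1.08 = 4223.2 Mb
Total: 105405.5 Mb = 13175.7 MB.
At 500 Mbps: 105405.5 / 500 = 211 s ≈ 3.51 minutes.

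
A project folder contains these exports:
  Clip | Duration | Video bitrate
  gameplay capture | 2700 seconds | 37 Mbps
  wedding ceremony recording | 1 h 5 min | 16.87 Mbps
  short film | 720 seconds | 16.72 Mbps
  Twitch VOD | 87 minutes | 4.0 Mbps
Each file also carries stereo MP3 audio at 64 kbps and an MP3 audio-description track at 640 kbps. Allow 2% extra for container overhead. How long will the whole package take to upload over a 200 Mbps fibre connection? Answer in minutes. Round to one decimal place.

Audio total: 64 + 640 = 704 kbps = 0.704 Mbps.
gameplay capture: 37.704 Mbps × 2700 s × 1.02 = 103836.8 Mb
wedding ceremony recording: 17.574 Mbps × 3900 s × 1.02 = 69909.4 Mb
short film: 17.424 Mbps × 720 s × 1.02 = 12796.2 Mb
Twitch VOD: 4.704 Mbps × 5220 s × 1.02 = 25046.0 Mb
Total: 211588.4 Mb = 26448.5 MB.
At 200 Mbps: 211588.4 / 200 = 1058 s ≈ 17.6 minutes.

17.6 minutes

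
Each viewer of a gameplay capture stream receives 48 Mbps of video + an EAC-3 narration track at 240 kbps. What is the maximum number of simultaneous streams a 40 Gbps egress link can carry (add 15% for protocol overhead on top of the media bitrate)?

721

Audio: 240 kbps = 0.240 Mbps.
Per-viewer media rate: 48.240 Mbps.
On the wire with 15% overhead: 55.476 Mbps.
40 Gbps = 40,000 Mbps; 40,000 / 55.476 = 721.03 → 721 viewers.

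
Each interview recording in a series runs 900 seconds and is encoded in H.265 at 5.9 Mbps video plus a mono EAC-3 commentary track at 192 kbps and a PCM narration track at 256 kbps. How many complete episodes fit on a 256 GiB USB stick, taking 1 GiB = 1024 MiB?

Audio total: 192 + 256 = 448 kbps = 0.448 Mbps.
Total bitrate: 6.348 Mbps.
Per item: 6.348 Mbps × 900 s = 5,713 Mb = 714.1 MB.
Capacity: 256 GiB = 2,199,023 Mb; 384.90 items → 384 complete.

384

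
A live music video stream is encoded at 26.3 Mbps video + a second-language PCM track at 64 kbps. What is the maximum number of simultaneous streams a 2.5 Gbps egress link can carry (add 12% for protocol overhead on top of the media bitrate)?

84

Audio: 64 kbps = 0.064 Mbps.
Per-viewer media rate: 26.364 Mbps.
On the wire with 12% overhead: 29.528 Mbps.
2.5 Gbps = 2,500 Mbps; 2,500 / 29.528 = 84.67 → 84 viewers.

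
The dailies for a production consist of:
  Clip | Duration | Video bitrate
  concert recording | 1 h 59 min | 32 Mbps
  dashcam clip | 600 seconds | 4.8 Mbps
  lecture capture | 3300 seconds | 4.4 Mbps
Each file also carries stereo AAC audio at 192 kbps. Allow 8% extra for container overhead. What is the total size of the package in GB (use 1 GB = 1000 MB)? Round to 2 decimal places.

Audio: 192 kbps = 0.192 Mbps.
concert recording: 32.192 Mbps × 7140 s × 1.08 = 248239.0 Mb
dashcam clip: 4.992 Mbps × 600 s × 1.08 = 3234.8 Mb
lecture capture: 4.592 Mbps × 3300 s × 1.08 = 16365.9 Mb
Total: 267839.7 Mb = 33480.0 MB.
= 33.48 GB.

33.48 GB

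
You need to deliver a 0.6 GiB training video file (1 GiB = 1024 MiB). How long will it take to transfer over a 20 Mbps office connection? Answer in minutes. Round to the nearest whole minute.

File: 0.6 GiB = 5154.0 Mb.
At 20 Mbps: 5154.0 / 20 = 257.7 s ≈ 4.29 minutes.

4 minutes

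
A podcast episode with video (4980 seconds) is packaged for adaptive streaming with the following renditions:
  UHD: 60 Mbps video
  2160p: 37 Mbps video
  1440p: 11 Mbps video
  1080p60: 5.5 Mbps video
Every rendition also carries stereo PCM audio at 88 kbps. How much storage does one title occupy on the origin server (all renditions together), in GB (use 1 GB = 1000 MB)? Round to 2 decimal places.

Audio: 88 kbps = 0.088 Mbps.
Sum of rendition bitrates: (60+0.088) + (37+0.088) + (11+0.088) + (5.5+0.088) = 113.852 Mbps.
× 4980 s = 566,983 Mb = 70,873 MB = 70.87 GB.

70.87 GB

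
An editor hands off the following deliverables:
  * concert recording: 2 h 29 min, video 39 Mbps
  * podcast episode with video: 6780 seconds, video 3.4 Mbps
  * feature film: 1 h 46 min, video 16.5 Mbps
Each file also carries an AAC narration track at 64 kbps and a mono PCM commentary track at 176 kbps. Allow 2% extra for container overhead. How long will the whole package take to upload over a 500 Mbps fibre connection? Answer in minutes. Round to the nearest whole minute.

Audio total: 64 + 176 = 240 kbps = 0.240 Mbps.
concert recording: 39.240 Mbps × 8940 s × 1.02 = 357821.7 Mb
podcast episode with video: 3.640 Mbps × 6780 s × 1.02 = 25172.8 Mb
feature film: 16.740 Mbps × 6360 s × 1.02 = 108595.7 Mb
Total: 491590.2 Mb = 61448.8 MB.
At 500 Mbps: 491590.2 / 500 = 983 s ≈ 16.4 minutes.

16 minutes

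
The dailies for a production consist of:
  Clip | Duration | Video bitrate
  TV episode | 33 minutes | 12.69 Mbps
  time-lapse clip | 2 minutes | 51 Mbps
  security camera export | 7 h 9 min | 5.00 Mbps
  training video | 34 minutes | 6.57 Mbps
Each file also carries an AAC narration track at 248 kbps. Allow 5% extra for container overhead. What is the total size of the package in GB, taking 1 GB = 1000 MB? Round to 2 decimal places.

23.72 GB

Audio: 248 kbps = 0.248 Mbps.
TV episode: 12.938 Mbps × 1980 s × 1.05 = 26898.1 Mb
time-lapse clip: 51.248 Mbps × 120 s × 1.05 = 6457.2 Mb
security camera export: 5.248 Mbps × 25740 s × 1.05 = 141837.7 Mb
training video: 6.818 Mbps × 2040 s × 1.05 = 14604.2 Mb
Total: 189797.2 Mb = 23724.7 MB.
= 23.72 GB.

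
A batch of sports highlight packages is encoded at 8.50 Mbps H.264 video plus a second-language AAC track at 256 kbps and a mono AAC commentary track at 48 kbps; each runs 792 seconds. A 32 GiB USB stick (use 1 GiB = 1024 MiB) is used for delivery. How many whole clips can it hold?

Audio total: 256 + 48 = 304 kbps = 0.304 Mbps.
Total bitrate: 8.804 Mbps.
Per item: 8.804 Mbps × 792 s = 6,973 Mb = 871.6 MB.
Capacity: 32 GiB = 274,878 Mb; 39.42 items → 39 complete.

39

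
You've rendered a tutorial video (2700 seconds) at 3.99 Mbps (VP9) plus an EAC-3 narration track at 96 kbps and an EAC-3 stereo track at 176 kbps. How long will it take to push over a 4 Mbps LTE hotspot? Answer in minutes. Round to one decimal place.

Audio total: 96 + 176 = 272 kbps = 0.272 Mbps.
Total bitrate: 4.262 Mbps.
File: 4.262 Mbps × 2700 s = 11507.4 Mb.
At 4 Mbps: 11507.4 / 4 = 2876.8 s ≈ 47.9 minutes.

47.9 minutes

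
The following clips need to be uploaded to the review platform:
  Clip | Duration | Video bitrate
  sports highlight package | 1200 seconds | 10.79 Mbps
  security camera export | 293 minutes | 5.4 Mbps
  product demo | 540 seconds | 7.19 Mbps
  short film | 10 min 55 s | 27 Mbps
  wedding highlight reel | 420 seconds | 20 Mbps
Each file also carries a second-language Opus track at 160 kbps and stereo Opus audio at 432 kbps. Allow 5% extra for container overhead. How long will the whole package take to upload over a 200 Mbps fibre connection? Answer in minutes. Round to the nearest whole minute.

Audio total: 160 + 432 = 592 kbps = 0.592 Mbps.
sports highlight package: 11.382 Mbps × 1200 s × 1.05 = 14341.3 Mb
security camera export: 5.992 Mbps × 17580 s × 1.05 = 110606.3 Mb
product demo: 7.782 Mbps × 540 s × 1.05 = 4412.4 Mb
short film: 27.592 Mbps × 655 s × 1.05 = 18976.4 Mb
wedding highlight reel: 20.592 Mbps × 420 s × 1.05 = 9081.1 Mb
Total: 157417.5 Mb = 19677.2 MB.
At 200 Mbps: 157417.5 / 200 = 787 s ≈ 13.1 minutes.

13 minutes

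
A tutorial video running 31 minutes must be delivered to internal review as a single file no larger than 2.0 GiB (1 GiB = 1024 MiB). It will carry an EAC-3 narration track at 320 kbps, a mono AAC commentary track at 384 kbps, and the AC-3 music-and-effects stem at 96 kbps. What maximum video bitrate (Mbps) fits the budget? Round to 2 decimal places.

8.44 Mbps

Budget: 2.0 GiB = 17179.9 Mb.
31 min = 1860 s
Total bitrate budget: 17179.9 Mb / 1860 s = 9.236 Mbps.
Audio total: 320 + 384 + 96 = 800 kbps = 0.800 Mbps.
Video: 9.236 − 0.800 = 8.436 Mbps.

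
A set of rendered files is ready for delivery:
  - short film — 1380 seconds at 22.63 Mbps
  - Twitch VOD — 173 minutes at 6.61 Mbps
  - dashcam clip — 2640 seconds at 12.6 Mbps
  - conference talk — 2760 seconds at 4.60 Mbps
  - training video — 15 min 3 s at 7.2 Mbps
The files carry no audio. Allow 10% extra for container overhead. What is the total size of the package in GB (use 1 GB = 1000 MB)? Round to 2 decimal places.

20.94 GB

short film: 22.630 Mbps × 1380 s × 1.10 = 34352.3 Mb
Twitch VOD: 6.610 Mbps × 10380 s × 1.10 = 75473.0 Mb
dashcam clip: 12.600 Mbps × 2640 s × 1.10 = 36590.4 Mb
conference talk: 4.600 Mbps × 2760 s × 1.10 = 13965.6 Mb
training video: 7.200 Mbps × 903 s × 1.10 = 7151.8 Mb
Total: 167533.1 Mb = 20941.6 MB.
= 20.94 GB.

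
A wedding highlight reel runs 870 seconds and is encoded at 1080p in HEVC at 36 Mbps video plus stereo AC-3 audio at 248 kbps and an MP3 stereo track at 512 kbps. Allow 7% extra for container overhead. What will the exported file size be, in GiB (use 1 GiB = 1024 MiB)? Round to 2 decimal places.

3.98 GiB

Audio total: 248 + 512 = 760 kbps = 0.760 Mbps.
Total bitrate: 36 + 0.760 = 36.760 Mbps.
Stream data: 36.760 Mbps × 870 s = 31981.2 Mb.
With 7% container overhead: ×1.07.
34,220 Mb = 4,277,485,500 bytes ÷ 1,073,741,824 = 3.984 GiB.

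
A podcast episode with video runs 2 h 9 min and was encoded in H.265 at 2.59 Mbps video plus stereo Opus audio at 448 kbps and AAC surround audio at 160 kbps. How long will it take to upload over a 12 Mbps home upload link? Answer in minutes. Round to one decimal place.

2 h 9 min = 129 min = 7740 s
Audio total: 448 + 160 = 608 kbps = 0.608 Mbps.
Total bitrate: 3.198 Mbps.
File: 3.198 Mbps × 7740 s = 24752.5 Mb.
At 12 Mbps: 24752.5 / 12 = 2062.7 s ≈ 34.4 minutes.

34.4 minutes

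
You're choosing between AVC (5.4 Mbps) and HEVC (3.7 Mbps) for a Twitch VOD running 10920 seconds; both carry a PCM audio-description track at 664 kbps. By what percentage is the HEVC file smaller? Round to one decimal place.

Audio: 664 kbps = 0.664 Mbps.
AVC: 6.064 Mbps × 10920 s = 66218.9 Mb = 8.277 GB.
HEVC: 4.364 Mbps × 10920 s = 47654.9 Mb = 5.957 GB.
Reduction: (1 − 5.957/8.277) × 100 = 28.03%.

28.0%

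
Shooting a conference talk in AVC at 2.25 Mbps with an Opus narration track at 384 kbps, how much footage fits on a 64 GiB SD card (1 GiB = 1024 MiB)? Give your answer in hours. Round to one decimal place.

Audio: 384 kbps = 0.384 Mbps.
Total bitrate: 2.25 + 0.384 = 2.634 Mbps.
Capacity: 64 GiB = 549,756 Mb.
Recording time: 549,756 / 2.634 = 208,715 s ≈ 58.0 hours.

58.0 hours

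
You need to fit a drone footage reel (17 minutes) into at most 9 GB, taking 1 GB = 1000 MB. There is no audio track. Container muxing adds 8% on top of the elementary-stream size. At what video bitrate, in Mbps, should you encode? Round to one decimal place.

Budget: 9 GB = 72000.0 Mb.
Stream payload after overhead: 72000.0 / 1.08 = 66666.7 Mb.
17 min = 1020 s
Total bitrate budget: 66666.7 Mb / 1020 s = 65.359 Mbps.

65.4 Mbps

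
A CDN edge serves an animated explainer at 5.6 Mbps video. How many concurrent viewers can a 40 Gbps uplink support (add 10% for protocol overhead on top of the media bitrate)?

6493

On the wire with 10% overhead: 6.160 Mbps.
40 Gbps = 40,000 Mbps; 40,000 / 6.160 = 6493.51 → 6493 viewers.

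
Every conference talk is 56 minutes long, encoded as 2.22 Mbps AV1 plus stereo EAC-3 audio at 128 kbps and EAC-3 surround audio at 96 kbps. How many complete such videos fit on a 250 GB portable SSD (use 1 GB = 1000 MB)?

243

56 min = 3360 s
Audio total: 128 + 96 = 224 kbps = 0.224 Mbps.
Total bitrate: 2.444 Mbps.
Per item: 2.444 Mbps × 3360 s = 8,212 Mb = 1,026 MB.
Capacity: 250 GB = 2,000,000 Mb; 243.55 items → 243 complete.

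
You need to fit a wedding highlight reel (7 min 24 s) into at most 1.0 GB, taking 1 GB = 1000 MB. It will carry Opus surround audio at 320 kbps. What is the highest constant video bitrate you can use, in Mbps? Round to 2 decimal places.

Budget: 1.0 GB = 8000.0 Mb.
7 min 24 s = 444 s
Total bitrate budget: 8000.0 Mb / 444 s = 18.018 Mbps.
Audio: 320 kbps = 0.320 Mbps.
Video: 18.018 − 0.320 = 17.698 Mbps.

17.70 Mbps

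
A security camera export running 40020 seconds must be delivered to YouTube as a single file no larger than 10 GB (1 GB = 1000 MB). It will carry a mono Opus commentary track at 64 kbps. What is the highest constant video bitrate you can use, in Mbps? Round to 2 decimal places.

Budget: 10 GB = 80000.0 Mb.
Total bitrate budget: 80000.0 Mb / 40020 s = 1.999 Mbps.
Audio: 64 kbps = 0.064 Mbps.
Video: 1.999 − 0.064 = 1.935 Mbps.

1.94 Mbps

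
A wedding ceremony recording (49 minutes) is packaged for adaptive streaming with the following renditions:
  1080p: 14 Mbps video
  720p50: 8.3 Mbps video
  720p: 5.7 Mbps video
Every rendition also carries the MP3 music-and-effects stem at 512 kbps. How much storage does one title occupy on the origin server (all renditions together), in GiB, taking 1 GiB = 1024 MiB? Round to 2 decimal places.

49 min = 2940 s
Audio: 512 kbps = 0.512 Mbps.
Sum of rendition bitrates: (14+0.512) + (8.3+0.512) + (5.7+0.512) = 29.536 Mbps.
× 2940 s = 86,836 Mb = 10,854 MB = 10.11 GiB.

10.11 GiB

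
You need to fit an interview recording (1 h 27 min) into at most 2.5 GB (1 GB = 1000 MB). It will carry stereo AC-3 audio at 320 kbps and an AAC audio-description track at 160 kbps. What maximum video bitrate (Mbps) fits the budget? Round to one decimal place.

Budget: 2.5 GB = 20000.0 Mb.
1 h 27 min = 87 min = 5220 s
Total bitrate budget: 20000.0 Mb / 5220 s = 3.831 Mbps.
Audio total: 320 + 160 = 480 kbps = 0.480 Mbps.
Video: 3.831 − 0.480 = 3.351 Mbps.

3.4 Mbps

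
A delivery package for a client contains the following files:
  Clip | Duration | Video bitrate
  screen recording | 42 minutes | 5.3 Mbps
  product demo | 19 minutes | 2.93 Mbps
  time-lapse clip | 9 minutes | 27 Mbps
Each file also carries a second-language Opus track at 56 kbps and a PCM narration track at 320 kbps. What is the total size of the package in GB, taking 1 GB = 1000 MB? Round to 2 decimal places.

Audio total: 56 + 320 = 376 kbps = 0.376 Mbps.
screen recording: 5.676 Mbps × 2520 s = 14303.5 Mb
product demo: 3.306 Mbps × 1140 s = 3768.8 Mb
time-lapse clip: 27.376 Mbps × 540 s = 14783.0 Mb
Total: 32855.4 Mb = 4106.9 MB.
= 4.107 GB.

4.11 GB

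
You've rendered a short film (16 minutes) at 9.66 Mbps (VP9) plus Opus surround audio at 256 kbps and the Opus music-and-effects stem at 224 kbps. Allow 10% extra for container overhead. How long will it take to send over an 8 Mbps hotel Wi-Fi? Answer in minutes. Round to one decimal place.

22.3 minutes

16 min = 960 s
Audio total: 256 + 224 = 480 kbps = 0.480 Mbps.
Total bitrate: 10.140 Mbps.
File: 10.140 Mbps × 960 s = 9734.4 Mb.
With 10% container overhead: ×1.10. → 10707.8 Mb.
At 8 Mbps: 10707.8 / 8 = 1338.5 s ≈ 22.3 minutes.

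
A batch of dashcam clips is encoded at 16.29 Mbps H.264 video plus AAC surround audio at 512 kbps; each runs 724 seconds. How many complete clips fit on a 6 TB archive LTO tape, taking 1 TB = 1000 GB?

3945

Audio: 512 kbps = 0.512 Mbps.
Total bitrate: 16.802 Mbps.
Per item: 16.802 Mbps × 724 s = 12,165 Mb = 1,521 MB.
Capacity: 6 TB = 48,000,000 Mb; 3945.86 items → 3945 complete.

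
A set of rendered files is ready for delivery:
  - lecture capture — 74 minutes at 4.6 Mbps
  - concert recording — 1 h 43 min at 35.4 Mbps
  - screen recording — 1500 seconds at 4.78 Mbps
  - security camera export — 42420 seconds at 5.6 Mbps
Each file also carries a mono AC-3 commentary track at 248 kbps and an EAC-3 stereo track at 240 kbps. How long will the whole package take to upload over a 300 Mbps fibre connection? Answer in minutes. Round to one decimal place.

Audio total: 248 + 240 = 488 kbps = 0.488 Mbps.
lecture capture: 5.088 Mbps × 4440 s = 22590.7 Mb
concert recording: 35.888 Mbps × 6180 s = 221787.8 Mb
screen recording: 5.268 Mbps × 1500 s = 7902.0 Mb
security camera export: 6.088 Mbps × 42420 s = 258253.0 Mb
Total: 510533.5 Mb = 63816.7 MB.
At 300 Mbps: 510533.5 / 300 = 1702 s ≈ 28.4 minutes.

28.4 minutes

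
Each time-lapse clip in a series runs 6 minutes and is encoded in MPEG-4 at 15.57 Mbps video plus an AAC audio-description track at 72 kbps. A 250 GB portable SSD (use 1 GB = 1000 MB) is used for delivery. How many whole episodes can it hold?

6 min = 360 s
Audio: 72 kbps = 0.072 Mbps.
Total bitrate: 15.642 Mbps.
Per item: 15.642 Mbps × 360 s = 5,631 Mb = 703.9 MB.
Capacity: 250 GB = 2,000,000 Mb; 355.17 items → 355 complete.

355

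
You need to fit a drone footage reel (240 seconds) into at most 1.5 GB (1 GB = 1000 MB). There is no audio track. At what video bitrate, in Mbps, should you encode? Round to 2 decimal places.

50.00 Mbps

Budget: 1.5 GB = 12000.0 Mb.
Total bitrate budget: 12000.0 Mb / 240 s = 50.000 Mbps.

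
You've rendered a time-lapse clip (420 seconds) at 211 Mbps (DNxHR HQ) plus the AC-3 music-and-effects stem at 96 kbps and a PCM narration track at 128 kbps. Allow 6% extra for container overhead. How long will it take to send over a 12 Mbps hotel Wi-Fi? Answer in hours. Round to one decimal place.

2.2 hours

Audio total: 96 + 128 = 224 kbps = 0.224 Mbps.
Total bitrate: 211.224 Mbps.
File: 211.224 Mbps × 420 s = 88714.1 Mb.
With 6% container overhead: ×1.06. → 94036.9 Mb.
At 12 Mbps: 94036.9 / 12 = 7836.4 s ≈ 2.18 hours.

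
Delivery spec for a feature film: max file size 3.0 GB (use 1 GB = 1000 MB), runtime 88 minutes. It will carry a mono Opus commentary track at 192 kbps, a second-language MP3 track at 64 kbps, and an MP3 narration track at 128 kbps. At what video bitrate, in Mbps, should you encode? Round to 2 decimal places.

4.16 Mbps

Budget: 3.0 GB = 24000.0 Mb.
88 min = 5280 s
Total bitrate budget: 24000.0 Mb / 5280 s = 4.545 Mbps.
Audio total: 192 + 64 + 128 = 384 kbps = 0.384 Mbps.
Video: 4.545 − 0.384 = 4.161 Mbps.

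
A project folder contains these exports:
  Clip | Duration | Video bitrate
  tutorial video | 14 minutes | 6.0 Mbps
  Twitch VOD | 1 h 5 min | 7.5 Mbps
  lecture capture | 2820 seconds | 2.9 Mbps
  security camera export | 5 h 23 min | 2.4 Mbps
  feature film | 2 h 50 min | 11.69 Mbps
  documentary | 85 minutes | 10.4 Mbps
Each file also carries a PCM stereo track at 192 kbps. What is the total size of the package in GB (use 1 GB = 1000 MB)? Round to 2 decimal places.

33.67 GB

Audio: 192 kbps = 0.192 Mbps.
tutorial video: 6.192 Mbps × 840 s = 5201.3 Mb
Twitch VOD: 7.692 Mbps × 3900 s = 29998.8 Mb
lecture capture: 3.092 Mbps × 2820 s = 8719.4 Mb
security camera export: 2.592 Mbps × 19380 s = 50233.0 Mb
feature film: 11.882 Mbps × 10200 s = 121196.4 Mb
documentary: 10.592 Mbps × 5100 s = 54019.2 Mb
Total: 269368.1 Mb = 33671.0 MB.
= 33.67 GB.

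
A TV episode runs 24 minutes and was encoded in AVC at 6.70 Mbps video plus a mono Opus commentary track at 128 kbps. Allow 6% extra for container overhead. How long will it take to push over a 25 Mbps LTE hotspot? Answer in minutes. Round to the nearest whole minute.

24 min = 1440 s
Audio: 128 kbps = 0.128 Mbps.
Total bitrate: 6.828 Mbps.
File: 6.828 Mbps × 1440 s = 9832.3 Mb.
With 6% container overhead: ×1.06. → 10422.3 Mb.
At 25 Mbps: 10422.3 / 25 = 416.9 s ≈ 6.95 minutes.

7 minutes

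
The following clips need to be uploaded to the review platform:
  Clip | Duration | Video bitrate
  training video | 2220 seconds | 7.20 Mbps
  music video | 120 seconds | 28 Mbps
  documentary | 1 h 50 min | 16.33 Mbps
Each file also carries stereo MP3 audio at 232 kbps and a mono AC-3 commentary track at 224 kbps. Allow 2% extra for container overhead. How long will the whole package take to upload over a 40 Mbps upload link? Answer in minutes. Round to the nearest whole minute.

56 minutes

Audio total: 232 + 224 = 456 kbps = 0.456 Mbps.
training video: 7.656 Mbps × 2220 s × 1.02 = 17336.2 Mb
music video: 28.456 Mbps × 120 s × 1.02 = 3483.0 Mb
documentary: 16.786 Mbps × 6600 s × 1.02 = 113003.4 Mb
Total: 133822.6 Mb = 16727.8 MB.
At 40 Mbps: 133822.6 / 40 = 3346 s ≈ 55.8 minutes.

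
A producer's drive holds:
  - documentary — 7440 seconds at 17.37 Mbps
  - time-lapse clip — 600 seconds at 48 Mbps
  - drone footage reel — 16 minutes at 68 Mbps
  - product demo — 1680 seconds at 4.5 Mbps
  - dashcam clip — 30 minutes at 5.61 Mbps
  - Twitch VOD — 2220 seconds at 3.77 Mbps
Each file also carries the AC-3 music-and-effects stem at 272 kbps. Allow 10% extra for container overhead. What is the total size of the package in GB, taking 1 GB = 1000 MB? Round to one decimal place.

34.8 GB

Audio: 272 kbps = 0.272 Mbps.
documentary: 17.642 Mbps × 7440 s × 1.10 = 144382.1 Mb
time-lapse clip: 48.272 Mbps × 600 s × 1.10 = 31859.5 Mb
drone footage reel: 68.272 Mbps × 960 s × 1.10 = 72095.2 Mb
product demo: 4.772 Mbps × 1680 s × 1.10 = 8818.7 Mb
dashcam clip: 5.882 Mbps × 1800 s × 1.10 = 11646.4 Mb
Twitch VOD: 4.042 Mbps × 2220 s × 1.10 = 9870.6 Mb
Total: 278672.5 Mb = 34834.1 MB.
= 34.83 GB.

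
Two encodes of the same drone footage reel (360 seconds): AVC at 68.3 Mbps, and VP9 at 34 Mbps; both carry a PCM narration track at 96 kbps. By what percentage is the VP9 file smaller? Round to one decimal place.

50.1%

Audio: 96 kbps = 0.096 Mbps.
AVC: 68.396 Mbps × 360 s = 24622.6 Mb = 3.078 GB.
VP9: 34.096 Mbps × 360 s = 12274.6 Mb = 1.534 GB.
Reduction: (1 − 1.534/3.078) × 100 = 50.15%.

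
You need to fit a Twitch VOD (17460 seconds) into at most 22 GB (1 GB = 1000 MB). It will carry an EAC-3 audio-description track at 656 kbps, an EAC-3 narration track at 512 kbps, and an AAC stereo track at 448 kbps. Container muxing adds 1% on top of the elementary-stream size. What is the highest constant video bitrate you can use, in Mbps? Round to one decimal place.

Budget: 22 GB = 176000.0 Mb.
Stream payload after overhead: 176000.0 / 1.01 = 174257.4 Mb.
Total bitrate budget: 174257.4 Mb / 17460 s = 9.980 Mbps.
Audio total: 656 + 512 + 448 = 1616 kbps = 1.616 Mbps.
Video: 9.980 − 1.616 = 8.364 Mbps.

8.4 Mbps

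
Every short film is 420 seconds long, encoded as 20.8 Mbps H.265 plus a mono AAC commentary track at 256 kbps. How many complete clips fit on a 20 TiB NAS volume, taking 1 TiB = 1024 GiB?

Audio: 256 kbps = 0.256 Mbps.
Total bitrate: 21.056 Mbps.
Per item: 21.056 Mbps × 420 s = 8,844 Mb = 1,105 MB.
Capacity: 20 TiB = 175,921,860 Mb; 19892.74 items → 19892 complete.

19892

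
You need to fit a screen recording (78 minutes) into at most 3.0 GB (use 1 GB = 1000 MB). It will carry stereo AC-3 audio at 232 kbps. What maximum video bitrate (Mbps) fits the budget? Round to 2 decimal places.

4.90 Mbps

Budget: 3.0 GB = 24000.0 Mb.
78 min = 4680 s
Total bitrate budget: 24000.0 Mb / 4680 s = 5.128 Mbps.
Audio: 232 kbps = 0.232 Mbps.
Video: 5.128 − 0.232 = 4.896 Mbps.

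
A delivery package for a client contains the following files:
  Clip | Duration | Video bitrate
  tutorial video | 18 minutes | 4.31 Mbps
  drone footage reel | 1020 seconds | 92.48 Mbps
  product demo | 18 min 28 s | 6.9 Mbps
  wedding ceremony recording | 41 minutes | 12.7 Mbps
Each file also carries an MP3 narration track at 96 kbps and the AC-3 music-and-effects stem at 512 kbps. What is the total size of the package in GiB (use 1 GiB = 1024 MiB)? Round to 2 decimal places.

16.45 GiB

Audio total: 96 + 512 = 608 kbps = 0.608 Mbps.
tutorial video: 4.918 Mbps × 1080 s = 5311.4 Mb
drone footage reel: 93.088 Mbps × 1020 s = 94949.8 Mb
product demo: 7.508 Mbps × 1108 s = 8318.9 Mb
wedding ceremony recording: 13.308 Mbps × 2460 s = 32737.7 Mb
Total: 141317.7 Mb = 17664.7 MB.
= 16.45 GiB.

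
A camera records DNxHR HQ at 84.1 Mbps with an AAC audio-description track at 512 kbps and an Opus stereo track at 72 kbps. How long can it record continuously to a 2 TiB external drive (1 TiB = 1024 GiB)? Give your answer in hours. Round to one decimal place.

57.7 hours

Audio total: 512 + 72 = 584 kbps = 0.584 Mbps.
Total bitrate: 84.1 + 0.584 = 84.684 Mbps.
Capacity: 2 TiB = 17,592,186 Mb.
Recording time: 17,592,186 / 84.684 = 207,739 s ≈ 57.7 hours.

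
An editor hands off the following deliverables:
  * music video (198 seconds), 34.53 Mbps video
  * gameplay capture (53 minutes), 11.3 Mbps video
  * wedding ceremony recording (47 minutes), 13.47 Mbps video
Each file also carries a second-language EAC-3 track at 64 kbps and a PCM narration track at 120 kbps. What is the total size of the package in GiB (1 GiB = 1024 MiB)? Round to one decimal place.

9.5 GiB

Audio total: 64 + 120 = 184 kbps = 0.184 Mbps.
music video: 34.714 Mbps × 198 s = 6873.4 Mb
gameplay capture: 11.484 Mbps × 3180 s = 36519.1 Mb
wedding ceremony recording: 13.654 Mbps × 2820 s = 38504.3 Mb
Total: 81896.8 Mb = 10237.1 MB.
= 9.534 GiB.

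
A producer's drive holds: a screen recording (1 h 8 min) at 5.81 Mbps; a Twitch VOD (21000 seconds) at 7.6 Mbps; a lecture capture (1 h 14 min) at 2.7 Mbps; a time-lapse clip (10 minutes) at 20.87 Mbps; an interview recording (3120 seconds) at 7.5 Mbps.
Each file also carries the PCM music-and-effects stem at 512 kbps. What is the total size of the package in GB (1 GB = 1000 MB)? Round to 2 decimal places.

Audio: 512 kbps = 0.512 Mbps.
screen recording: 6.322 Mbps × 4080 s = 25793.8 Mb
Twitch VOD: 8.112 Mbps × 21000 s = 170352.0 Mb
lecture capture: 3.212 Mbps × 4440 s = 14261.3 Mb
time-lapse clip: 21.382 Mbps × 600 s = 12829.2 Mb
interview recording: 8.012 Mbps × 3120 s = 24997.4 Mb
Total: 248233.7 Mb = 31029.2 MB.
= 31.03 GB.

31.03 GB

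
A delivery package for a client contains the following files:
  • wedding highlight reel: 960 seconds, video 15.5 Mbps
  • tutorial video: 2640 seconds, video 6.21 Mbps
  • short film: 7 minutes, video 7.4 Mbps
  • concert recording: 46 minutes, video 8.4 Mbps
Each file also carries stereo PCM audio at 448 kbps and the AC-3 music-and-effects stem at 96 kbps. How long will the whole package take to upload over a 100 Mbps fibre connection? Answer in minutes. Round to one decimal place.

10.2 minutes

Audio total: 448 + 96 = 544 kbps = 0.544 Mbps.
wedding highlight reel: 16.044 Mbps × 960 s = 15402.2 Mb
tutorial video: 6.754 Mbps × 2640 s = 17830.6 Mb
short film: 7.944 Mbps × 420 s = 3336.5 Mb
concert recording: 8.944 Mbps × 2760 s = 24685.4 Mb
Total: 61254.7 Mb = 7656.8 MB.
At 100 Mbps: 61254.7 / 100 = 613 s ≈ 10.2 minutes.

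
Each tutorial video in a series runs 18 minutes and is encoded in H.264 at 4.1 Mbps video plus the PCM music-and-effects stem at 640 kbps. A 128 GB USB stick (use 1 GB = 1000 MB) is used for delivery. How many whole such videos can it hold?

18 min = 1080 s
Audio: 640 kbps = 0.640 Mbps.
Total bitrate: 4.740 Mbps.
Per item: 4.740 Mbps × 1080 s = 5,119 Mb = 639.9 MB.
Capacity: 128 GB = 1,024,000 Mb; 200.03 items → 200 complete.

200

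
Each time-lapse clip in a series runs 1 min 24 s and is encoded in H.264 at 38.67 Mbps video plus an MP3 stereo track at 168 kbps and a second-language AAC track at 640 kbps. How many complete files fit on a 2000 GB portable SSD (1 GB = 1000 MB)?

4824

1 min 24 s = 84 s
Audio total: 168 + 640 = 808 kbps = 0.808 Mbps.
Total bitrate: 39.478 Mbps.
Per item: 39.478 Mbps × 84 s = 3,316 Mb = 414.5 MB.
Capacity: 2000 GB = 16,000,000 Mb; 4824.87 items → 4824 complete.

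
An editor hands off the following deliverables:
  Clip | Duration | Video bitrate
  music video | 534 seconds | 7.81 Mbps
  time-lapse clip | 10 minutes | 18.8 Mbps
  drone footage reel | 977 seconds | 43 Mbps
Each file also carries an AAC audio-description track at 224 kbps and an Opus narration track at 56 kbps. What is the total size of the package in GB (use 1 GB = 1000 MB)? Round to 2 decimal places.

7.26 GB

Audio total: 224 + 56 = 280 kbps = 0.280 Mbps.
music video: 8.090 Mbps × 534 s = 4320.1 Mb
time-lapse clip: 19.080 Mbps × 600 s = 11448.0 Mb
drone footage reel: 43.280 Mbps × 977 s = 42284.6 Mb
Total: 58052.6 Mb = 7256.6 MB.
= 7.257 GB.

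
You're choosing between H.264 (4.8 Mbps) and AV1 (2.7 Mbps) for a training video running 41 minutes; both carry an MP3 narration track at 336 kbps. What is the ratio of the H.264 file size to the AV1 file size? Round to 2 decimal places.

41 min = 2460 s
Audio: 336 kbps = 0.336 Mbps.
H.264: 5.136 Mbps × 2460 s = 12634.6 Mb = 1.471 GiB.
AV1: 3.036 Mbps × 2460 s = 7468.6 Mb = 0.869 GiB.
Ratio: 1.471 / 0.869 = 1.692.

1.69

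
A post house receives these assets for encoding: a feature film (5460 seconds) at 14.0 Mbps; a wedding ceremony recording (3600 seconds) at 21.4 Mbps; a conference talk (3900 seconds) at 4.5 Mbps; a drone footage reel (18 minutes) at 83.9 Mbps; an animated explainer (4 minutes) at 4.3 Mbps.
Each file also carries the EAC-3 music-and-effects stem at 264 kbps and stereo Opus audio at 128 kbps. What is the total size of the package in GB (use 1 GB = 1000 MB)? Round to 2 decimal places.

Audio total: 264 + 128 = 392 kbps = 0.392 Mbps.
feature film: 14.392 Mbps × 5460 s = 78580.3 Mb
wedding ceremony recording: 21.792 Mbps × 3600 s = 78451.2 Mb
conference talk: 4.892 Mbps × 3900 s = 19078.8 Mb
drone footage reel: 84.292 Mbps × 1080 s = 91035.4 Mb
animated explainer: 4.692 Mbps × 240 s = 1126.1 Mb
Total: 268271.8 Mb = 33534.0 MB.
= 33.53 GB.

33.53 GB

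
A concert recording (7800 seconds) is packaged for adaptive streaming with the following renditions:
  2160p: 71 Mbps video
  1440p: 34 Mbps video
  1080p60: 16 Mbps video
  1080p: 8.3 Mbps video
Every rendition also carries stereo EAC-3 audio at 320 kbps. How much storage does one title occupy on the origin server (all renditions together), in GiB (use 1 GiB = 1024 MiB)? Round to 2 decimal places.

118.57 GiB

Audio: 320 kbps = 0.320 Mbps.
Sum of rendition bitrates: (71+0.320) + (34+0.320) + (16+0.320) + (8.3+0.320) = 130.580 Mbps.
× 7800 s = 1,018,524 Mb = 127,316 MB = 118.6 GiB.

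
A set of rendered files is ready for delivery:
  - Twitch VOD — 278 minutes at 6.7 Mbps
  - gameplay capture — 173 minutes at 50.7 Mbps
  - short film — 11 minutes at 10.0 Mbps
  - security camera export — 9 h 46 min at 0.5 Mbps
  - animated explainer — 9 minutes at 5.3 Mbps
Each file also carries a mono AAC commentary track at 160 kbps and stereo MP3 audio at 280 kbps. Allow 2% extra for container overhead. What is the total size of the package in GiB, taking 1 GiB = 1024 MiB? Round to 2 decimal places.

82.29 GiB

Audio total: 160 + 280 = 440 kbps = 0.440 Mbps.
Twitch VOD: 7.140 Mbps × 16680 s × 1.02 = 121477.1 Mb
gameplay capture: 51.140 Mbps × 10380 s × 1.02 = 541449.9 Mb
short film: 10.440 Mbps × 660 s × 1.02 = 7028.2 Mb
security camera export: 0.940 Mbps × 35160 s × 1.02 = 33711.4 Mb
animated explainer: 5.740 Mbps × 540 s × 1.02 = 3161.6 Mb
Total: 706828.2 Mb = 88353.5 MB.
= 82.29 GiB.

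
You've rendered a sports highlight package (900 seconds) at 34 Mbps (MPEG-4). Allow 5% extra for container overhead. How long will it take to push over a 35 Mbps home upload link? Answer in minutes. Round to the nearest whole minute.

File: 34.000 Mbps × 900 s = 30600.0 Mb.
With 5% container overhead: ×1.05. → 32130.0 Mb.
At 35 Mbps: 32130.0 / 35 = 918.0 s ≈ 15.3 minutes.

15 minutes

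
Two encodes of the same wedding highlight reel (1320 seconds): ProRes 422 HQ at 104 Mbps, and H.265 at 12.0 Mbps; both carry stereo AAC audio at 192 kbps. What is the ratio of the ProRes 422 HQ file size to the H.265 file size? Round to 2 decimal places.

8.55

Audio: 192 kbps = 0.192 Mbps.
ProRes 422 HQ: 104.192 Mbps × 1320 s = 137533.4 Mb = 17.192 GB.
H.265: 12.192 Mbps × 1320 s = 16093.4 Mb = 2.012 GB.
Ratio: 17.192 / 2.012 = 8.546.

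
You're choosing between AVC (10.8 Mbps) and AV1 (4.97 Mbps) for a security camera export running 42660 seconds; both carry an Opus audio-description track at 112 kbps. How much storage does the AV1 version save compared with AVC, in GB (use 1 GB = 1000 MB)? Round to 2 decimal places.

Audio: 112 kbps = 0.112 Mbps.
AVC: 10.912 Mbps × 42660 s = 465505.9 Mb = 58.188 GB.
AV1: 5.082 Mbps × 42660 s = 216798.1 Mb = 27.100 GB.
Saving: 58.188 − 27.100 = 31.088 GB.

31.09 GB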